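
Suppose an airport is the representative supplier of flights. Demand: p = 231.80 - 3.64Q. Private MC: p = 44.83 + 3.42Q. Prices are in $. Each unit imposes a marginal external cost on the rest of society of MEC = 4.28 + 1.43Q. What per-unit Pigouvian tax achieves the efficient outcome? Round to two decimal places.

tax = $35.05 per unit

Social marginal cost = private MC + MEC = 49.11 + 4.85Q.
Set SMC = demand: 49.11 + 4.85Q = 231.80 - 3.64Q → Q* = 21.5183.
The Pigouvian tax equals MEC at Q*: 4.28 + 1.43×21.5183 = 35.0512.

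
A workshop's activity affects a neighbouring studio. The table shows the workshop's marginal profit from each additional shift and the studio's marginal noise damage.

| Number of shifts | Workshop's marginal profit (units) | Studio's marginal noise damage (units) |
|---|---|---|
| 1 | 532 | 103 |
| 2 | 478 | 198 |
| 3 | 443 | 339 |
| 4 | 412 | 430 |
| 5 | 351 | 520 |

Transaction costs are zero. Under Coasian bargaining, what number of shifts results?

Bargaining reaches the level where marginal profit last exceeds marginal noise damage.
That holds through level 3 (443 ≥ 339) but not at 4 (412 < 430).

3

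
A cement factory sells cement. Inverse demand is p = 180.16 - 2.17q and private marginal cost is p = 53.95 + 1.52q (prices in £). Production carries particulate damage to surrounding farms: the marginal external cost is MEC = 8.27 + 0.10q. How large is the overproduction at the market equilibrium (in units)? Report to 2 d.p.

Market equilibrium (private): 53.95 + 1.52q = 180.16 - 2.17q → q_m = 34.2033.
Social marginal cost = private MC + MEC = 62.22 + 1.62q.
Set SMC = demand: 62.22 + 1.62q = 180.16 - 2.17q → q* = 31.1187.
Gap = |34.2033 − 31.1187| = 3.0846.

3.08 units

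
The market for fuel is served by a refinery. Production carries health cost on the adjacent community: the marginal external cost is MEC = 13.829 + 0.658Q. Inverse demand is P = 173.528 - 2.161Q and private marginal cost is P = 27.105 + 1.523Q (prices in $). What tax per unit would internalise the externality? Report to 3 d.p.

tax = $33.923 per unit

Social marginal cost = private MC + MEC = 40.934 + 2.181Q.
Set SMC = demand: 40.934 + 2.181Q = 173.528 - 2.161Q → Q* = 30.5375.
The Pigouvian tax equals MEC at Q*: 13.829 + 0.658×30.5375 = 33.9227.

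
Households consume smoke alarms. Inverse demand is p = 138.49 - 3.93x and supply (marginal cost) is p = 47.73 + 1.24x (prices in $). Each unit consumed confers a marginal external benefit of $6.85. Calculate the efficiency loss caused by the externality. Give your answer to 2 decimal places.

DWL = $4.54

Market equilibrium (private): 47.73 + 1.24x = 138.49 - 3.93x → x_m = 17.5551.
Social marginal benefit = demand + MEB = 145.34 - 3.93x.
Set SMB = MC: 145.34 - 3.93x = 47.73 + 1.24x → x* = 18.8801.
The loss is the area between SMB and MC from x* to x_m; with linear curves that's a triangle of height MEB(x_m).
DWL = ½ × 1.3250 × 6.8500 = 4.5381.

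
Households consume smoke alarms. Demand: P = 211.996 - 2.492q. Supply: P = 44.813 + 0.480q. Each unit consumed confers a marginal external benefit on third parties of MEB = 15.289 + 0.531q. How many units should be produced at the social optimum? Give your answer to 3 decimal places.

Social marginal benefit = demand + MEB = 227.285 - 1.961q.
Set SMB = MC: 227.285 - 1.961q = 44.813 + 0.480q → q* = 74.7530.

q* = 74.753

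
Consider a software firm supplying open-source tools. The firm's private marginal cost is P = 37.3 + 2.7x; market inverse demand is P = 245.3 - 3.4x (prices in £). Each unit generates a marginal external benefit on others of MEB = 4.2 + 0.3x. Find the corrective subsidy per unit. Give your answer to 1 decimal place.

subsidy = £15.2 per unit

Social marginal cost = private MC − MEB = 33.1 + 2.4x.
Set SMC = demand: 33.1 + 2.4x = 245.3 - 3.4x → x* = 36.5862.
The Pigouvian subsidy equals MEB at x*: 4.2 + 0.3×36.5862 = 15.1759.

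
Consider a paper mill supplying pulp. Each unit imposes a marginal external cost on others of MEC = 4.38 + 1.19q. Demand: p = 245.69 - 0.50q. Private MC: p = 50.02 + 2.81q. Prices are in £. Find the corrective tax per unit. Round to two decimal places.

Social marginal cost = private MC + MEC = 54.40 + 4.00q.
Set SMC = demand: 54.40 + 4.00q = 245.69 - 0.50q → q* = 42.5089.
The Pigouvian tax equals MEC at q*: 4.38 + 1.19×42.5089 = 54.9656.

tax = £54.97 per unit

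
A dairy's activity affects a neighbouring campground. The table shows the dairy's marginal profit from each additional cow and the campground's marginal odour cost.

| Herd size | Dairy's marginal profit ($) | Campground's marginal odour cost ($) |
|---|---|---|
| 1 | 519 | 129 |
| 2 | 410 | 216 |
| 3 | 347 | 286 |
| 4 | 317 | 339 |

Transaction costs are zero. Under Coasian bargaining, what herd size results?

Bargaining reaches the level where marginal profit last exceeds marginal odour cost.
That holds through level 3 (347 ≥ 286) but not at 4 (317 < 339).

3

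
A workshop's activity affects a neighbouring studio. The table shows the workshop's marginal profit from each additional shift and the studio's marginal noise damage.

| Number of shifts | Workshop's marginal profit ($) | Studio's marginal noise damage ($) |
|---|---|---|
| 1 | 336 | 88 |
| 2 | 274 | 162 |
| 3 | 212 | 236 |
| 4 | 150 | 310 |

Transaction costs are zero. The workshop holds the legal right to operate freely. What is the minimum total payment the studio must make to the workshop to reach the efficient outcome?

Left alone the workshop would choose level 4 (marginal profit stays positive).
Efficient level: k* = 2 (marginal profit ≥ marginal noise damage through 2).
The studio must at least cover the workshop's forgone profit from cutting 4→2: 212 + 150 = 362.

$362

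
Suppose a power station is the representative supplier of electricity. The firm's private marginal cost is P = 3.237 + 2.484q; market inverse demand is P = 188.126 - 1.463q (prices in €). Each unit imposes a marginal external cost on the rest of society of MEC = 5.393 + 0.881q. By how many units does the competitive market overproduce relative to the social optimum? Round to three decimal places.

Market equilibrium (private): 3.237 + 2.484q = 188.126 - 1.463q → q_m = 46.8429.
Social marginal cost = private MC + MEC = 8.630 + 3.365q.
Set SMC = demand: 8.630 + 3.365q = 188.126 - 1.463q → q* = 37.1781.
Gap = |46.8429 − 37.1781| = 9.6648.

9.665 units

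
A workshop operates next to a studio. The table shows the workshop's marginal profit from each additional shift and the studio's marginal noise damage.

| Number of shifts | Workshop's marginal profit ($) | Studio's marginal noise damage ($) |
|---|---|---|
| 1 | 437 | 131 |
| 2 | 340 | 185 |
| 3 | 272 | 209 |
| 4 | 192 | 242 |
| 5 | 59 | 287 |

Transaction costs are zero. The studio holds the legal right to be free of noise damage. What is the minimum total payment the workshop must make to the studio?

Efficient level: marginal profit ≥ marginal noise damage through level 3, so k* = 3.
With the studio holding the right, the workshop must at least compensate total damage at k*: 131 + 185 + 209 = 525.

$525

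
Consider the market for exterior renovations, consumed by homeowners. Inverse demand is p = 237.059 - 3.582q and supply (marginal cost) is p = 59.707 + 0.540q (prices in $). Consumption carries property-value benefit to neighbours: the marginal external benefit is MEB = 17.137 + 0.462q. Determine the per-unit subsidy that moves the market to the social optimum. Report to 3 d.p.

Social marginal benefit = demand + MEB = 254.196 - 3.120q.
Set SMB = MC: 254.196 - 3.120q = 59.707 + 0.540q → q* = 53.1391.
The Pigouvian subsidy equals MEB at q*: 17.137 + 0.462×53.1391 = 41.6873.

subsidy = $41.687 per unit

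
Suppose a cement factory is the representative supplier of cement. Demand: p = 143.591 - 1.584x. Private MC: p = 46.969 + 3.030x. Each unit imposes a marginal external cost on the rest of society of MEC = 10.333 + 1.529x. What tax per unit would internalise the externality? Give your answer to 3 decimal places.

tax = 31.810 per unit

Social marginal cost = private MC + MEC = 57.302 + 4.559x.
Set SMC = demand: 57.302 + 4.559x = 143.591 - 1.584x → x* = 14.0467.
The Pigouvian tax equals MEC at x*: 10.333 + 1.529×14.0467 = 31.8104.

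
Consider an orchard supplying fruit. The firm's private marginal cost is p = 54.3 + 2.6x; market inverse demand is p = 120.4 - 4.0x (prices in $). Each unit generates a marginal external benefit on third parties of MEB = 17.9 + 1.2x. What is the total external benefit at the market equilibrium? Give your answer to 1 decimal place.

$239.5

Market equilibrium (private): 54.3 + 2.6x = 120.4 - 4.0x → x_m = 10.0152.
Total external benefit = ∫₀^{x_m} (17.9 + 1.2x) dx = 17.9×10.0152 + ½×1.2×10.0152² = 239.4546.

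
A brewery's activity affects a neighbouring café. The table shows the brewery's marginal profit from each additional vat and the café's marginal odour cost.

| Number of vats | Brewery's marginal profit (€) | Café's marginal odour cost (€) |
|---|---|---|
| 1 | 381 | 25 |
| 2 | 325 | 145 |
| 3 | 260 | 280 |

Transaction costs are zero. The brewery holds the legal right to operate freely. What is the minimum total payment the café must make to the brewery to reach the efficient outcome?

Left alone the brewery would choose level 3 (marginal profit stays positive).
Efficient level: k* = 2 (marginal profit ≥ marginal odour cost through 2).
The café must at least cover the brewery's forgone profit from cutting 3→2: 260 = 260.

€260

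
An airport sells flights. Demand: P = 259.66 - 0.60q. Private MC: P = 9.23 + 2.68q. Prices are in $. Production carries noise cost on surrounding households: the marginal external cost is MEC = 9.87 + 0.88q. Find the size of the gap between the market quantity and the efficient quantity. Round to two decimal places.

18.52 units

Market equilibrium (private): 9.23 + 2.68q = 259.66 - 0.60q → q_m = 76.3506.
Social marginal cost = private MC + MEC = 19.10 + 3.56q.
Set SMC = demand: 19.10 + 3.56q = 259.66 - 0.60q → q* = 57.8269.
Gap = |76.3506 − 57.8269| = 18.5237.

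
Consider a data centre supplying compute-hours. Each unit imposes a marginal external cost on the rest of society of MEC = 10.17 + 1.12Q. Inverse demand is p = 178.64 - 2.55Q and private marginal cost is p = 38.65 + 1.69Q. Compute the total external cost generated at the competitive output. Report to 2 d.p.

Market equilibrium (private): 38.65 + 1.69Q = 178.64 - 2.55Q → Q_m = 33.0165.
Total external cost = ∫₀^{Q_m} (10.17 + 1.12Q) dQ = 10.17×33.0165 + ½×1.12×33.0165² = 946.2278.

946.23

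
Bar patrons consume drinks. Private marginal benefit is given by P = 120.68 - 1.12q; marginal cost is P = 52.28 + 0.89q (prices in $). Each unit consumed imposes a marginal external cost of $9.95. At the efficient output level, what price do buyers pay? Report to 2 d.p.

Social marginal benefit = demand − MEC = 110.73 - 1.12q.
Set SMB = MC: 110.73 - 1.12q = 52.28 + 0.89q → q* = 29.0796.
Consumer price on the demand curve at q*: 120.68 − 1.12×29.0796 = 88.1108.

P = $88.11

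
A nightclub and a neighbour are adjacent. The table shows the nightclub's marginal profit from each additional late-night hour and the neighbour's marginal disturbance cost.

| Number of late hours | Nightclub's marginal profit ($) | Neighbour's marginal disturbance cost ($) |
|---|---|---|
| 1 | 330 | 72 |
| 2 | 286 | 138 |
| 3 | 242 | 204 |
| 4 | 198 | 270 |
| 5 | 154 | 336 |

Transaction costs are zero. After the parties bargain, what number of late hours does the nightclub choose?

3

Bargaining reaches the level where marginal profit last exceeds marginal disturbance cost.
That holds through level 3 (242 ≥ 204) but not at 4 (198 < 270).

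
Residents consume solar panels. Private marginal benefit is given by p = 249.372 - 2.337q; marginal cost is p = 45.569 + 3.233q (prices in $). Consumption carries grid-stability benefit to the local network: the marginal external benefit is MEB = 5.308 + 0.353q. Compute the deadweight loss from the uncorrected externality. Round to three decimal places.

DWL = $31.830

Market equilibrium (private): 45.569 + 3.233q = 249.372 - 2.337q → q_m = 36.5894.
Social marginal benefit = demand + MEB = 254.680 - 1.984q.
Set SMB = MC: 254.680 - 1.984q = 45.569 + 3.233q → q* = 40.0826.
Between q* and q_m the wedge SMB − MC runs linearly from 0 to MEB(q_m), so the loss is a triangle.
DWL = ½ × 3.4932 × 18.2241 = 31.8302.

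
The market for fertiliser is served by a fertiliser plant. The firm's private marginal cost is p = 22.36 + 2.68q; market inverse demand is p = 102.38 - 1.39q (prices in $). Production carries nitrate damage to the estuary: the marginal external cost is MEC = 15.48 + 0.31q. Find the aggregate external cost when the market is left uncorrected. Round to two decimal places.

Market equilibrium (private): 22.36 + 2.68q = 102.38 - 1.39q → q_m = 19.6609.
Total external cost = ∫₀^{q_m} (15.48 + 0.31q) dq = 15.48×19.6609 + ½×0.31×19.6609² = 364.2661.

$364.27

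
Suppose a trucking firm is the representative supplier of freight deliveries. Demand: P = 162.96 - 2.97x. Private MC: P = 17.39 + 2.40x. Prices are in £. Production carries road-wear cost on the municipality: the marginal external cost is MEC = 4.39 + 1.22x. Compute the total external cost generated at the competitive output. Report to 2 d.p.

Market equilibrium (private): 17.39 + 2.40x = 162.96 - 2.97x → x_m = 27.1080.
Total external cost = ∫₀^{x_m} (4.39 + 1.22x) dx = 4.39×27.1080 + ½×1.22×27.1080² = 567.2588.

£567.26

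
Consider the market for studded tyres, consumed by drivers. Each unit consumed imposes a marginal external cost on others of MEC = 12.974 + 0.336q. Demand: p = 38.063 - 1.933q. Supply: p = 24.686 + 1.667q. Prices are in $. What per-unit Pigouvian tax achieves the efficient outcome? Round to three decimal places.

tax = $13.008 per unit

Social marginal benefit = demand − MEC = 25.089 - 2.269q.
Set SMB = MC: 25.089 - 2.269q = 24.686 + 1.667q → q* = 0.1024.
The Pigouvian tax equals MEC at q*: 12.974 + 0.336×0.1024 = 13.0084.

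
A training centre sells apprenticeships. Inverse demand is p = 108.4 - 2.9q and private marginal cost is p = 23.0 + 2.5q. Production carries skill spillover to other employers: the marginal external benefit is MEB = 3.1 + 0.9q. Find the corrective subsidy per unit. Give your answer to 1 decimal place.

Social marginal cost = private MC − MEB = 19.9 + 1.6q.
Set SMC = demand: 19.9 + 1.6q = 108.4 - 2.9q → q* = 19.6667.
The Pigouvian subsidy equals MEB at q*: 3.1 + 0.9×19.6667 = 20.8000.

subsidy = 20.8 per unit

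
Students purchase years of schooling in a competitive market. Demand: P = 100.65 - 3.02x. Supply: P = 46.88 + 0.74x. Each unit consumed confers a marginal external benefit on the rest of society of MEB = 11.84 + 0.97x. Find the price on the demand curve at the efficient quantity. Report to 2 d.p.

Social marginal benefit = demand + MEB = 112.49 - 2.05x.
Set SMB = MC: 112.49 - 2.05x = 46.88 + 0.74x → x* = 23.5161.
Consumer price on the demand curve at x*: 100.65 − 3.02×23.5161 = 29.6314.

P = 29.63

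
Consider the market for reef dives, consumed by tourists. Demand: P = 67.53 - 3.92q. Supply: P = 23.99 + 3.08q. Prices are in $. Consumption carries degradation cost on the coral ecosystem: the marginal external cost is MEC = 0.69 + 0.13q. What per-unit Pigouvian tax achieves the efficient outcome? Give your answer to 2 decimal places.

Social marginal benefit = demand − MEC = 66.84 - 4.05q.
Set SMB = MC: 66.84 - 4.05q = 23.99 + 3.08q → q* = 6.0098.
The Pigouvian tax equals MEC at q*: 0.69 + 0.13×6.0098 = 1.4713.

tax = $1.47 per unit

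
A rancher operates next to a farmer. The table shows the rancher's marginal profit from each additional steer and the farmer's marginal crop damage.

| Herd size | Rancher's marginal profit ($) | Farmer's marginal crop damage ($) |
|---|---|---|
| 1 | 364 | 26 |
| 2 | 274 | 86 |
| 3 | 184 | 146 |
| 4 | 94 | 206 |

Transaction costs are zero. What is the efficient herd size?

Bargaining reaches the level where marginal profit last exceeds marginal crop damage.
That holds through level 3 (184 ≥ 146) but not at 4 (94 < 206).

3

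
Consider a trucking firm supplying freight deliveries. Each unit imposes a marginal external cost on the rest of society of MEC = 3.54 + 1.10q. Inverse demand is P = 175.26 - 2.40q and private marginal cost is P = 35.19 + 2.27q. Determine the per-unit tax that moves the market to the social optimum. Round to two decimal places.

tax = 29.57 per unit

Social marginal cost = private MC + MEC = 38.73 + 3.37q.
Set SMC = demand: 38.73 + 3.37q = 175.26 - 2.40q → q* = 23.6620.
The Pigouvian tax equals MEC at q*: 3.54 + 1.10×23.6620 = 29.5682.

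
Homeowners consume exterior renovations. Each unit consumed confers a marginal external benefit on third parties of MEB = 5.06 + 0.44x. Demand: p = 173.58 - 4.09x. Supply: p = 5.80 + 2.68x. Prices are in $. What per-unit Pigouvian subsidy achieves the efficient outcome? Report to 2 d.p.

Social marginal benefit = demand + MEB = 178.64 - 3.65x.
Set SMB = MC: 178.64 - 3.65x = 5.80 + 2.68x → x* = 27.3049.
The Pigouvian subsidy equals MEB at x*: 5.06 + 0.44×27.3049 = 17.0742.

subsidy = $17.07 per unit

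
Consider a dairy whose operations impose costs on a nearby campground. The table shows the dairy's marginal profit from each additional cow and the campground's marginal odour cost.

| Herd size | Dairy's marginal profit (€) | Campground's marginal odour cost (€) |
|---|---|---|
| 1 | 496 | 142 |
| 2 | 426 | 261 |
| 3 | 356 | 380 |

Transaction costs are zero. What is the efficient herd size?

Bargaining reaches the level where marginal profit last exceeds marginal odour cost.
That holds through level 2 (426 ≥ 261) but not at 3 (356 < 380).

2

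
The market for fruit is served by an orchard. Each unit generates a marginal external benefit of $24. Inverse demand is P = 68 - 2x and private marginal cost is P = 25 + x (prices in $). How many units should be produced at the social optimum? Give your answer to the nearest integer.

x* = 22

Social marginal cost = private MC − MEB = 1 + x.
Set SMC = demand: 1 + x = 68 - 2x → x* = 22.3333.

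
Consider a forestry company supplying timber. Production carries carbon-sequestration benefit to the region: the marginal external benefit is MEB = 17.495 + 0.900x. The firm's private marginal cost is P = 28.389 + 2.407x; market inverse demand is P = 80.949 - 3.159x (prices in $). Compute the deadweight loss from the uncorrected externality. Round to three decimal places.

DWL = $72.404

Market equilibrium (private): 28.389 + 2.407x = 80.949 - 3.159x → x_m = 9.4430.
Social marginal cost = private MC − MEB = 10.894 + 1.507x.
Set SMC = demand: 10.894 + 1.507x = 80.949 - 3.159x → x* = 15.0139.
The welfare-loss triangle has base |x_m − x*| and height MEB(x_m) (the vertical gap between SMC and demand is zero at x* and MEB at x_m).
DWL = ½ × 5.5709 × 25.9937 = 72.4042.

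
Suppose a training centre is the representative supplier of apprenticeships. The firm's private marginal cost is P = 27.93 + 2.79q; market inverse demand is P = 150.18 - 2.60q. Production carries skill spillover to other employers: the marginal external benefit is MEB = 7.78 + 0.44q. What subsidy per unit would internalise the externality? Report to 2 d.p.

subsidy = 19.34 per unit

Social marginal cost = private MC − MEB = 20.15 + 2.35q.
Set SMC = demand: 20.15 + 2.35q = 150.18 - 2.60q → q* = 26.2687.
The Pigouvian subsidy equals MEB at q*: 7.78 + 0.44×26.2687 = 19.3382.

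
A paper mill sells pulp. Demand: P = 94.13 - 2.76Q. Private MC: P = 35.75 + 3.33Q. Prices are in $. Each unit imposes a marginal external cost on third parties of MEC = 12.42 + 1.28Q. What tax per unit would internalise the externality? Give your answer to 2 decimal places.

Social marginal cost = private MC + MEC = 48.17 + 4.61Q.
Set SMC = demand: 48.17 + 4.61Q = 94.13 - 2.76Q → Q* = 6.2361.
The Pigouvian tax equals MEC at Q*: 12.42 + 1.28×6.2361 = 20.4022.

tax = $20.40 per unit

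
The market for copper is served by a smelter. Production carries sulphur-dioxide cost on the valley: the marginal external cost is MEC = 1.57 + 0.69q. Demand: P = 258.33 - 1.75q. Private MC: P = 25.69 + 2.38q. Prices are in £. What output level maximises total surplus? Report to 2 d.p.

q* = 47.94

Social marginal cost = private MC + MEC = 27.26 + 3.07q.
Set SMC = demand: 27.26 + 3.07q = 258.33 - 1.75q → q* = 47.9398.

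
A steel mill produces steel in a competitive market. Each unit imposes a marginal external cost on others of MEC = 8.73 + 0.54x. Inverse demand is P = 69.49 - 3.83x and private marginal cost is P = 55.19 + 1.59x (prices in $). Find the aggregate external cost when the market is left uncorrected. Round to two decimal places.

Market equilibrium (private): 55.19 + 1.59x = 69.49 - 3.83x → x_m = 2.6384.
Total external cost = ∫₀^{x_m} (8.73 + 0.54x) dx = 8.73×2.6384 + ½×0.54×2.6384² = 24.9127.

$24.91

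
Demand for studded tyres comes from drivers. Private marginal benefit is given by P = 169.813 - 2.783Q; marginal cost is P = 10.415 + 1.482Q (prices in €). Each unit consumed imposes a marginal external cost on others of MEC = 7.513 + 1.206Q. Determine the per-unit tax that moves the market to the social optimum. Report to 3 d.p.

tax = €40.994 per unit

Social marginal benefit = demand − MEC = 162.300 - 3.989Q.
Set SMB = MC: 162.300 - 3.989Q = 10.415 + 1.482Q → Q* = 27.7618.
The Pigouvian tax equals MEC at Q*: 7.513 + 1.206×27.7618 = 40.9937.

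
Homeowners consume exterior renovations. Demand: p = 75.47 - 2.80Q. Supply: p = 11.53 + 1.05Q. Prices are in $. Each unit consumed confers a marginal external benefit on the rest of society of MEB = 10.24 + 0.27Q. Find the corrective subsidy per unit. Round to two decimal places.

subsidy = $15.83 per unit

Social marginal benefit = demand + MEB = 85.71 - 2.53Q.
Set SMB = MC: 85.71 - 2.53Q = 11.53 + 1.05Q → Q* = 20.7207.
The Pigouvian subsidy equals MEB at Q*: 10.24 + 0.27×20.7207 = 15.8346.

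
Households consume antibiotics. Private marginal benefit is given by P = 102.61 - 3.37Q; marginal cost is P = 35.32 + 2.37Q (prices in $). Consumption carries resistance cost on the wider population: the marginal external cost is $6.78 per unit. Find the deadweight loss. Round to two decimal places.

DWL = $4.00

Market equilibrium (private): 35.32 + 2.37Q = 102.61 - 3.37Q → Q_m = 11.7230.
Social marginal benefit = demand − MEC = 95.83 - 3.37Q.
Set SMB = MC: 95.83 - 3.37Q = 35.32 + 2.37Q → Q* = 10.5418.
The loss is the area between SMB and MC from Q* to Q_m; with linear curves that's a triangle of height MEC(Q_m).
DWL = ½ × 1.1812 × 6.7800 = 4.0043.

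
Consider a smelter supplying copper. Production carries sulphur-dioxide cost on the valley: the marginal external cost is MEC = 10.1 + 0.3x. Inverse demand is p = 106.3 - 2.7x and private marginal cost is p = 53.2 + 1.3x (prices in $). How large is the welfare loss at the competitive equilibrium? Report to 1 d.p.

DWL = $23.1

Market equilibrium (private): 53.2 + 1.3x = 106.3 - 2.7x → x_m = 13.2750.
Social marginal cost = private MC + MEC = 63.3 + 1.6x.
Set SMC = demand: 63.3 + 1.6x = 106.3 - 2.7x → x* = 10.0000.
Between x* and x_m the wedge SMC − demand runs linearly from 0 to MEC(x_m), so the loss is a triangle.
DWL = ½ × 3.2750 × 14.0825 = 23.0601.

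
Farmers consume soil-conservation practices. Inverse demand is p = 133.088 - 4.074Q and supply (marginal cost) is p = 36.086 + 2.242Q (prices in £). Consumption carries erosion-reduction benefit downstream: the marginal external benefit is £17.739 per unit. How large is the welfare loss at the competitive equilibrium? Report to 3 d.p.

Market equilibrium (private): 36.086 + 2.242Q = 133.088 - 4.074Q → Q_m = 15.3581.
Social marginal benefit = demand + MEB = 150.827 - 4.074Q.
Set SMB = MC: 150.827 - 4.074Q = 36.086 + 2.242Q → Q* = 18.1667.
The welfare-loss triangle has base |Q_m − Q*| and height MEB(Q_m) (the vertical gap between SMB and MC is zero at Q* and MEB at Q_m).
DWL = ½ × 2.8086 × 17.7390 = 24.9109.

DWL = £24.911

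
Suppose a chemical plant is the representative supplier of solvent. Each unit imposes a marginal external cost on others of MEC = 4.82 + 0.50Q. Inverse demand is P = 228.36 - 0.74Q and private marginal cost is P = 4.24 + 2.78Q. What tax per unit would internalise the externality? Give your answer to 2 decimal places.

Social marginal cost = private MC + MEC = 9.06 + 3.28Q.
Set SMC = demand: 9.06 + 3.28Q = 228.36 - 0.74Q → Q* = 54.5522.
The Pigouvian tax equals MEC at Q*: 4.82 + 0.50×54.5522 = 32.0961.

tax = 32.10 per unit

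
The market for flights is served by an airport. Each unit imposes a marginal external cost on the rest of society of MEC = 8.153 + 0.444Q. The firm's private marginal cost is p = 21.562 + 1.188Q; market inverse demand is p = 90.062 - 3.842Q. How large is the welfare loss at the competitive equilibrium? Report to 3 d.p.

DWL = 18.417

Market equilibrium (private): 21.562 + 1.188Q = 90.062 - 3.842Q → Q_m = 13.6183.
Social marginal cost = private MC + MEC = 29.715 + 1.632Q.
Set SMC = demand: 29.715 + 1.632Q = 90.062 - 3.842Q → Q* = 11.0243.
The welfare-loss triangle has base |Q_m − Q*| and height MEC(Q_m) (the vertical gap between SMC and demand is zero at Q* and MEC at Q_m).
DWL = ½ × 2.5940 × 14.1995 = 18.4168.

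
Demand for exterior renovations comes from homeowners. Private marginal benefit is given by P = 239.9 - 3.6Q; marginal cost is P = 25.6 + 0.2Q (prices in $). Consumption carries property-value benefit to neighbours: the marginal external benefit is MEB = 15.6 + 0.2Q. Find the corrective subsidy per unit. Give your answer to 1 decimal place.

subsidy = $28.4 per unit

Social marginal benefit = demand + MEB = 255.5 - 3.4Q.
Set SMB = MC: 255.5 - 3.4Q = 25.6 + 0.2Q → Q* = 63.8611.
The Pigouvian subsidy equals MEB at Q*: 15.6 + 0.2×63.8611 = 28.3722.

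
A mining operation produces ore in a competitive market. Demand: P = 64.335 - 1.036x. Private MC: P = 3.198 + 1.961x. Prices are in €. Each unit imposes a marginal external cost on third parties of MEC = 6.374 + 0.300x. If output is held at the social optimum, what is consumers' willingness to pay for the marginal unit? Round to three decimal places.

P = €47.127

Social marginal cost = private MC + MEC = 9.572 + 2.261x.
Set SMC = demand: 9.572 + 2.261x = 64.335 - 1.036x → x* = 16.6099.
Consumer price on the demand curve at x*: 64.335 − 1.036×16.6099 = 47.1271.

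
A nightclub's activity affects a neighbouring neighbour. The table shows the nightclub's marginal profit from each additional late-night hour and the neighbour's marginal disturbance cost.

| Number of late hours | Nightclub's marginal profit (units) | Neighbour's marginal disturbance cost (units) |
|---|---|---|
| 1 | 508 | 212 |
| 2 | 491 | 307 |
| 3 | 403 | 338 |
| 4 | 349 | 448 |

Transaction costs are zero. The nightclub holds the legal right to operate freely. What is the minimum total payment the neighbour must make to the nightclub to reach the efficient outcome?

Left alone the nightclub would choose level 4 (marginal profit stays positive).
Efficient level: k* = 3 (marginal profit ≥ marginal disturbance cost through 3).
The neighbour must at least cover the nightclub's forgone profit from cutting 4→3: 349 = 349.

349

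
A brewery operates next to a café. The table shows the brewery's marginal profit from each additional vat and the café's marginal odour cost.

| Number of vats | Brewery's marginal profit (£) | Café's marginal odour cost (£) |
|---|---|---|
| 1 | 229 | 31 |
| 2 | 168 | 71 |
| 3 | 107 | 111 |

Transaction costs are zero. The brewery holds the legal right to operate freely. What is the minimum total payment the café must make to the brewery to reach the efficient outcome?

£107

Left alone the brewery would choose level 3 (marginal profit stays positive).
Efficient level: k* = 2 (marginal profit ≥ marginal odour cost through 2).
The café must at least cover the brewery's forgone profit from cutting 3→2: 107 = 107.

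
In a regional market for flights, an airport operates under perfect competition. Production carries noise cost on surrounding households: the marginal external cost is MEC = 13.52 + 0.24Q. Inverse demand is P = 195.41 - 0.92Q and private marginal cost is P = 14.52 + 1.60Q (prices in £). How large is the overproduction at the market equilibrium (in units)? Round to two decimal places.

Market equilibrium (private): 14.52 + 1.60Q = 195.41 - 0.92Q → Q_m = 71.7817.
Social marginal cost = private MC + MEC = 28.04 + 1.84Q.
Set SMC = demand: 28.04 + 1.84Q = 195.41 - 0.92Q → Q* = 60.6413.
Gap = |71.7817 − 60.6413| = 11.1404.

11.14 units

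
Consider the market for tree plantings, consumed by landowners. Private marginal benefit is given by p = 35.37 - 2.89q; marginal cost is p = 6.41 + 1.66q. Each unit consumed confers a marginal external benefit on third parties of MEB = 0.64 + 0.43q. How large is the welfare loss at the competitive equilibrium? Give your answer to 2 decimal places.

Market equilibrium (private): 6.41 + 1.66q = 35.37 - 2.89q → q_m = 6.3648.
Social marginal benefit = demand + MEB = 36.01 - 2.46q.
Set SMB = MC: 36.01 - 2.46q = 6.41 + 1.66q → q* = 7.1845.
Between q* and q_m the wedge SMB − MC runs linearly from 0 to MEB(q_m), so the loss is a triangle.
DWL = ½ × 0.8197 × 3.3769 = 1.3840.

DWL = 1.38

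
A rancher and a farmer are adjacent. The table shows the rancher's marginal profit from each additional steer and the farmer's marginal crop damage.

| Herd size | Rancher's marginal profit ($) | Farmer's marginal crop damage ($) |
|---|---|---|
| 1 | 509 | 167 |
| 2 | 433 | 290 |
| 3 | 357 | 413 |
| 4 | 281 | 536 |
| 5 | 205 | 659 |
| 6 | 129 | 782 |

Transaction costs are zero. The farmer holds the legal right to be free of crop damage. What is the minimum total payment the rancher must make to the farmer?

Efficient level: marginal profit ≥ marginal crop damage through level 2, so k* = 2.
With the farmer holding the right, the rancher must at least compensate total damage at k*: 167 + 290 = 457.

$457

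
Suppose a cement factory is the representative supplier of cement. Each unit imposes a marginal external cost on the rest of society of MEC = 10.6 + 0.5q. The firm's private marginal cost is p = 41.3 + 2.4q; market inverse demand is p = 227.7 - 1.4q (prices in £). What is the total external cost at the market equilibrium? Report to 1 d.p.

Market equilibrium (private): 41.3 + 2.4q = 227.7 - 1.4q → q_m = 49.0526.
Total external cost = ∫₀^{q_m} (10.6 + 0.5q) dq = 10.6×49.0526 + ½×0.5×49.0526² = 1121.4970.

£1121.5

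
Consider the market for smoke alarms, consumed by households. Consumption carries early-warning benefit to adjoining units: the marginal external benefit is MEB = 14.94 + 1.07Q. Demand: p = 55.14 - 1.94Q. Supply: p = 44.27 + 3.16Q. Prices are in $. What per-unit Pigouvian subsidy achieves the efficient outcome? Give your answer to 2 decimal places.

Social marginal benefit = demand + MEB = 70.08 - 0.87Q.
Set SMB = MC: 70.08 - 0.87Q = 44.27 + 3.16Q → Q* = 6.4045.
The Pigouvian subsidy equals MEB at Q*: 14.94 + 1.07×6.4045 = 21.7928.

subsidy = $21.79 per unit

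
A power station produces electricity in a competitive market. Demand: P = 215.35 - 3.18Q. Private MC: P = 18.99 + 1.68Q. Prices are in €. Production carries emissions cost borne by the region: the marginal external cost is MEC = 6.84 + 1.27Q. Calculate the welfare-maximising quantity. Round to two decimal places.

Social marginal cost = private MC + MEC = 25.83 + 2.95Q.
Set SMC = demand: 25.83 + 2.95Q = 215.35 - 3.18Q → Q* = 30.9168.

Q* = 30.92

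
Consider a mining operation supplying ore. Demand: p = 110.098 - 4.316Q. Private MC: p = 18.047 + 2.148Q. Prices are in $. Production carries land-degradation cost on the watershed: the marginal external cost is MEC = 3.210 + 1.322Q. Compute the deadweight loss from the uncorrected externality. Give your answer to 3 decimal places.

Market equilibrium (private): 18.047 + 2.148Q = 110.098 - 4.316Q → Q_m = 14.2406.
Social marginal cost = private MC + MEC = 21.257 + 3.470Q.
Set SMC = demand: 21.257 + 3.470Q = 110.098 - 4.316Q → Q* = 11.4104.
Between Q* and Q_m the wedge SMC − demand runs linearly from 0 to MEC(Q_m), so the loss is a triangle.
DWL = ½ × 2.8302 × 22.0360 = 31.1831.

DWL = $31.183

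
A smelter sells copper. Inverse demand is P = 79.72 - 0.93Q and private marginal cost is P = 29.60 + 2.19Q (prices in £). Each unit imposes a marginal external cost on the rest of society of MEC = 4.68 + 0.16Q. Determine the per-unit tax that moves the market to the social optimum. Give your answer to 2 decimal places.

Social marginal cost = private MC + MEC = 34.28 + 2.35Q.
Set SMC = demand: 34.28 + 2.35Q = 79.72 - 0.93Q → Q* = 13.8537.
The Pigouvian tax equals MEC at Q*: 4.68 + 0.16×13.8537 = 6.8966.

tax = £6.90 per unit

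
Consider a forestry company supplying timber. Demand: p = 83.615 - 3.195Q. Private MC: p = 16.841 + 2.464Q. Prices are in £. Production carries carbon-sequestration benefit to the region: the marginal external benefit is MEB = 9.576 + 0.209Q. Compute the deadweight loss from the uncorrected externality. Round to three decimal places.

Market equilibrium (private): 16.841 + 2.464Q = 83.615 - 3.195Q → Q_m = 11.7996.
Social marginal cost = private MC − MEB = 7.265 + 2.255Q.
Set SMC = demand: 7.265 + 2.255Q = 83.615 - 3.195Q → Q* = 14.0092.
Between Q* and Q_m the wedge demand − SMC runs linearly from 0 to MEB(Q_m), so the loss is a triangle.
DWL = ½ × 2.2096 × 12.0421 = 13.3041.

DWL = £13.304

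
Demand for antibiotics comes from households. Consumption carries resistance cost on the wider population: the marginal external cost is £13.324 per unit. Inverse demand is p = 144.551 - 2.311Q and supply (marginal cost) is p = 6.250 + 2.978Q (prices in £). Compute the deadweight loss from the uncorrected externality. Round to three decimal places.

DWL = £16.783

Market equilibrium (private): 6.250 + 2.978Q = 144.551 - 2.311Q → Q_m = 26.1488.
Social marginal benefit = demand − MEC = 131.227 - 2.311Q.
Set SMB = MC: 131.227 - 2.311Q = 6.250 + 2.978Q → Q* = 23.6296.
The welfare-loss triangle has base |Q_m − Q*| and height MEC(Q_m) (the vertical gap between SMB and MC is zero at Q* and MEC at Q_m).
DWL = ½ × 2.5192 × 13.3240 = 16.7829.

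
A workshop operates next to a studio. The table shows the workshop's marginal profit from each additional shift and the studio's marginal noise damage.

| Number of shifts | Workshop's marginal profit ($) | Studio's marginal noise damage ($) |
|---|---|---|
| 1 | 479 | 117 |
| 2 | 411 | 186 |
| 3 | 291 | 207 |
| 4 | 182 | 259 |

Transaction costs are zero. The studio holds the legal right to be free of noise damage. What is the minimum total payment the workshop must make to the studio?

Efficient level: marginal profit ≥ marginal noise damage through level 3, so k* = 3.
With the studio holding the right, the workshop must at least compensate total damage at k*: 117 + 186 + 207 = 510.

$510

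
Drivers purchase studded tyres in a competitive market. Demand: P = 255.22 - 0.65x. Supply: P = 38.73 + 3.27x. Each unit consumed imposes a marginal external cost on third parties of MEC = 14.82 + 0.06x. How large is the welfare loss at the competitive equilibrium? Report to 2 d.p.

Market equilibrium (private): 38.73 + 3.27x = 255.22 - 0.65x → x_m = 55.2270.
Social marginal benefit = demand − MEC = 240.40 - 0.71x.
Set SMB = MC: 240.40 - 0.71x = 38.73 + 3.27x → x* = 50.6709.
The loss is the area between SMB and MC from x* to x_m; with linear curves that's a triangle of height MEC(x_m).
DWL = ½ × 4.5561 × 18.1336 = 41.3092.

DWL = 41.31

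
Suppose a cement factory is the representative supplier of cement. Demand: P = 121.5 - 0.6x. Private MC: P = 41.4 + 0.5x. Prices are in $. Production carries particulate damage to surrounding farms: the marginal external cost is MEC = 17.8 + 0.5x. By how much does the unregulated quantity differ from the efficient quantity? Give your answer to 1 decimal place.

Market equilibrium (private): 41.4 + 0.5x = 121.5 - 0.6x → x_m = 72.8182.
Social marginal cost = private MC + MEC = 59.2 + x.
Set SMC = demand: 59.2 + x = 121.5 - 0.6x → x* = 38.9375.
Gap = |72.8182 − 38.9375| = 33.8807.

33.9 units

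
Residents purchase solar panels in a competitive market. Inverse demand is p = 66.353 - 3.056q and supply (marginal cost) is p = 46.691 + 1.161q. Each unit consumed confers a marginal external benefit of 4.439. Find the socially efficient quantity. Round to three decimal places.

q* = 5.715

Social marginal benefit = demand + MEB = 70.792 - 3.056q.
Set SMB = MC: 70.792 - 3.056q = 46.691 + 1.161q → q* = 5.7152.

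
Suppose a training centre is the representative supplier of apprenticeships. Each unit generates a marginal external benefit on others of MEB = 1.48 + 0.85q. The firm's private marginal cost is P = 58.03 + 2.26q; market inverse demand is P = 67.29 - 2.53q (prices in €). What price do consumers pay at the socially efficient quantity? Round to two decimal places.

P = €60.39

Social marginal cost = private MC − MEB = 56.55 + 1.41q.
Set SMC = demand: 56.55 + 1.41q = 67.29 - 2.53q → q* = 2.7259.
Consumer price on the demand curve at q*: 67.29 − 2.53×2.7259 = 60.3935.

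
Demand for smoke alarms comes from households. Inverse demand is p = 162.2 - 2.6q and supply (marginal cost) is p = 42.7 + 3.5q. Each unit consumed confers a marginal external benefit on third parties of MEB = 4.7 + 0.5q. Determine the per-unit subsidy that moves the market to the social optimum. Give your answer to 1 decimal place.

Social marginal benefit = demand + MEB = 166.9 - 2.1q.
Set SMB = MC: 166.9 - 2.1q = 42.7 + 3.5q → q* = 22.1786.
The Pigouvian subsidy equals MEB at q*: 4.7 + 0.5×22.1786 = 15.7893.

subsidy = 15.8 per unit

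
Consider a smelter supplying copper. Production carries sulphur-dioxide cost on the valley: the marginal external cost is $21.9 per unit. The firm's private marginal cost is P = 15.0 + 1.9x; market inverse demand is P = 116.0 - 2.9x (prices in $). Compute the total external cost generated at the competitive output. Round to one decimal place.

$460.8

Market equilibrium (private): 15.0 + 1.9x = 116.0 - 2.9x → x_m = 21.0417.
Total external cost = MEC × x_m = 21.9 × 21.0417 = 460.8132.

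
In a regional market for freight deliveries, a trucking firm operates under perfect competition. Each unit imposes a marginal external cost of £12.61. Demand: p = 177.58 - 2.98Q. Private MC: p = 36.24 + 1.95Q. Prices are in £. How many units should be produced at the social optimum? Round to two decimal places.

Q* = 26.11

Social marginal cost = private MC + MEC = 48.85 + 1.95Q.
Set SMC = demand: 48.85 + 1.95Q = 177.58 - 2.98Q → Q* = 26.1116.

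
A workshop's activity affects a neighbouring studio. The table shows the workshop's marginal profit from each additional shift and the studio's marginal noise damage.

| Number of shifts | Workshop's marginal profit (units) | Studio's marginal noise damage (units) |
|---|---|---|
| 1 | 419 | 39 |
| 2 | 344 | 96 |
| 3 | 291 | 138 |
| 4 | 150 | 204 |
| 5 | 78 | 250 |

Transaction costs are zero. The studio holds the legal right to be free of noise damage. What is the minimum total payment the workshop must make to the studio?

Efficient level: marginal profit ≥ marginal noise damage through level 3, so k* = 3.
With the studio holding the right, the workshop must at least compensate total damage at k*: 39 + 96 + 138 = 273.

273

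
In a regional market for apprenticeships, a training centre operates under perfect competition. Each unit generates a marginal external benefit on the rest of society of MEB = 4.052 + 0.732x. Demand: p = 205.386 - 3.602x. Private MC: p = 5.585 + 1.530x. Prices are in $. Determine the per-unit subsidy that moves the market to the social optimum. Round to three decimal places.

subsidy = $37.966 per unit

Social marginal cost = private MC − MEB = 1.533 + 0.798x.
Set SMC = demand: 1.533 + 0.798x = 205.386 - 3.602x → x* = 46.3302.
The Pigouvian subsidy equals MEB at x*: 4.052 + 0.732×46.3302 = 37.9657.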